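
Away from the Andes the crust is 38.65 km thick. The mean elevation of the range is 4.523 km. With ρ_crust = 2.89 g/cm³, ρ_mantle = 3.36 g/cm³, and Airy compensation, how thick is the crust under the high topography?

71 km

Root depth r = h ρ_c / (ρ_m − ρ_c) = 4.523 km × 2.89 / 0.47 = 27.81 km.
Total thickness = T + h + r = 38.65 km + 4.523 km + 27.81 km = 71 km.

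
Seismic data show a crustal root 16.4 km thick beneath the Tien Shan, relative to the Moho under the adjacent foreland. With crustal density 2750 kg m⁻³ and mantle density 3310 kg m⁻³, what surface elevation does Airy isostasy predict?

3.34 km

For local isostatic compensation: ρ_c h = (ρ_m − ρ_c) r.
h = r (ρ_m − ρ_c) / ρ_c = 16.4 km × (3310 − 2750) / 2750 = 3.34 km.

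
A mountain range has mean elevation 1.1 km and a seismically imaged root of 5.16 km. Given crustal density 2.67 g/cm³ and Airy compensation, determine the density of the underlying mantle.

Airy balance: ρ_c h = (ρ_m − ρ_c) r → ρ_m = ρ_c (1 + h/r).
ρ_m = 2.67 × (1 + 1.1 km/5.16 km) = 3.24 g/cm³.

3.24 g/cm³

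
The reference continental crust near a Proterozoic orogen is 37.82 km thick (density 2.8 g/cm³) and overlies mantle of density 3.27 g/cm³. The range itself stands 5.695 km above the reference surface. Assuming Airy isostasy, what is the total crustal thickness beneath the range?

77.4 km

Root depth r = h ρ_c / (ρ_m − ρ_c) = 5.695 km × 2.8 / 0.47 = 33.93 km.
Total thickness = T + h + r = 37.82 km + 5.695 km + 33.93 km = 77.4 km.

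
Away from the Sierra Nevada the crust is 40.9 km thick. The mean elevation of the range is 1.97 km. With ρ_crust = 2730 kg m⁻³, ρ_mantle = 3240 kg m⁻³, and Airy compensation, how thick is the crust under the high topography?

Root depth r = h ρ_c / (ρ_m − ρ_c) = 1.97 km × 2730 / 510 = 10.55 km.
Total thickness = T + h + r = 40.9 km + 1.97 km + 10.55 km = 53.4 km.

53.4 km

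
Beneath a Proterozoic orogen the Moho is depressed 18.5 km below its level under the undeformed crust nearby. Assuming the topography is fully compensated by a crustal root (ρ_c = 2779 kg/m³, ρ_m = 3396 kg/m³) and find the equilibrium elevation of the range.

Isostatic balance requires: ρ_c h = (ρ_m − ρ_c) r.
h = r (ρ_m − ρ_c) / ρ_c = 18.5 km × (3396 − 2779) / 2779 = 4.11 km.

4.11 km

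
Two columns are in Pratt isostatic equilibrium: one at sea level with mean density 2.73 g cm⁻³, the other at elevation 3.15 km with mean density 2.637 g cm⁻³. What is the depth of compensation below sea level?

ρ_ref D = ρ (D + h) → D (ρ_ref − ρ) = ρ h.
D = ρ h/(ρ_ref − ρ) = 2.637 × 3.15 km/(2.73 − 2.637) = 89.3 km.

89.3 km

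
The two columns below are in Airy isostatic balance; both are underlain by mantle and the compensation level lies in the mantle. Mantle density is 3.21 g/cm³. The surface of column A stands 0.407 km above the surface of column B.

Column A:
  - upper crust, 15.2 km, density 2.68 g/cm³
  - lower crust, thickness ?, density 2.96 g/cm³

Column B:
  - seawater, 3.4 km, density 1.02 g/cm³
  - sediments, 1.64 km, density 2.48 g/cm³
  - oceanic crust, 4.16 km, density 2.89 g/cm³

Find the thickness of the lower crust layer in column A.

Take the compensation level at the base of the deeper column (depth z_c below the surface of column A) and equate Σ ρ_i t_i down to z_c; mantle fills any gap and the z_c terms cancel.
Column A: 15.2×2.68 + x×2.96 + (z_c − 15.2 − x)×3.21
Column B: 0.407×0 + 3.4×1.02 + 1.64×2.48 + 4.16×2.89 + (z_c − 0.407 − 9.2)×3.21
The z_c×3.21 term appears on both sides and cancels. Collect the known terms of each column as K = Σ(ρt)_known − 3.21 × (depth of known layers): K_A = 40.736 − 3.21×15.2 = −8.056; K_B = 19.5576 − 3.21×(0.407 + 9.2) = −11.28087.
Balance: K_A − x×(3.21 − 2.96) = K_B, so x = (K_A − K_B)/(3.21 − 2.96) = 3.22487/0.25 = 12.9 km.

12.9 km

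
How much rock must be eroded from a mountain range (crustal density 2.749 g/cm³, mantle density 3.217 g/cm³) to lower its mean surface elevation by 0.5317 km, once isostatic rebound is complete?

3.65 km

Net drop Δ = e − u = e − e ρ_c/ρ_m = e (ρ_m − ρ_c)/ρ_m.
e = Δ ρ_m/(ρ_m − ρ_c) = 0.5317 km × 3.217/0.468 = 3.65 km.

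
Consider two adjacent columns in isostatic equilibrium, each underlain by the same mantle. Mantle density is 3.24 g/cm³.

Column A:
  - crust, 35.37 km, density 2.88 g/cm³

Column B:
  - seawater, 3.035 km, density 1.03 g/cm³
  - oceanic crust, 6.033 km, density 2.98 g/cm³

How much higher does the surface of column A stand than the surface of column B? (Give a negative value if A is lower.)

For any compensation level in the mantle, the mantle terms cancel and isostasy reduces to e = (Σt_A − Σt_B) − (Σ(ρt)_A − Σ(ρt)_B) / ρ_m.
Σt_A = 35.37 km; Σt_B = 9.068 km; Σ(ρt)_A = 101.8656; Σ(ρt)_B = 21.10439 (in km·g/cm³).
e = (35.37 − 9.068) − (101.8656 − 21.10439) / 3.24 = 1.38 km.

1.38 km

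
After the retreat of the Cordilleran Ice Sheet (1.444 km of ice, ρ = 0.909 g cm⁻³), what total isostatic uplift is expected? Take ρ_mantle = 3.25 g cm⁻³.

Removing the load lets mantle flow back in; uplift u satisfies ρ_ice t = ρ_m u.
u = t ρ_ice/ρ_m = 1.444 km × 0.909/3.25 = 0.404 km.

0.404 km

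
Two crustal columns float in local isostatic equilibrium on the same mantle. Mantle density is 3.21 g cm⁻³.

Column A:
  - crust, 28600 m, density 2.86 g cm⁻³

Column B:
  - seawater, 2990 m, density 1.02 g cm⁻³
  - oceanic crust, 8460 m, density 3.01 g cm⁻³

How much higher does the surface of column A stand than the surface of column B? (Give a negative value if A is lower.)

551 m

For any compensation level in the mantle, the mantle terms cancel and isostasy reduces to e = (Σt_A − Σt_B) − (Σ(ρt)_A − Σ(ρt)_B) / ρ_m.
Σt_A = 28600 m; Σt_B = 11450 m; Σ(ρt)_A = 81796; Σ(ρt)_B = 28514.4 (in m·g cm⁻³).
e = (28600 − 11450) − (81796 − 28514.4) / 3.21 = 551 m.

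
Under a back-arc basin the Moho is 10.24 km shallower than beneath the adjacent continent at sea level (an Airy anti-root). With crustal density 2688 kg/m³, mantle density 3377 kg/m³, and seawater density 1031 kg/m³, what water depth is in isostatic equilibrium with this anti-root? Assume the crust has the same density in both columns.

4.26 km

Replacing a thickness d of crust by seawater at the top must be balanced by replacing crust with mantle at the base: d (ρ_c − ρ_w) = a (ρ_m − ρ_c).
d = a (ρ_m − ρ_c)/(ρ_c − ρ_w) = 10.24 km × 689/1657 = 4.26 km.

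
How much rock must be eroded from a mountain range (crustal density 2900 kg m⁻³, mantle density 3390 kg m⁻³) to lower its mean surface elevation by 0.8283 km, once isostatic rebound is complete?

Net drop Δ = e − u = e − e ρ_c/ρ_m = e (ρ_m − ρ_c)/ρ_m.
e = Δ ρ_m/(ρ_m − ρ_c) = 0.8283 km × 3390/490 = 5.73 km.

5.73 km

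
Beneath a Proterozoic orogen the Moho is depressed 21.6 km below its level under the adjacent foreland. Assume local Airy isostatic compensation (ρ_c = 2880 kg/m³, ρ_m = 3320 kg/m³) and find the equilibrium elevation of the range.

3.3 km

In Airy isostatic equilibrium: ρ_c h = (ρ_m − ρ_c) r.
h = r (ρ_m − ρ_c) / ρ_c = 21.6 km × (3320 − 2880) / 2880 = 3.3 km.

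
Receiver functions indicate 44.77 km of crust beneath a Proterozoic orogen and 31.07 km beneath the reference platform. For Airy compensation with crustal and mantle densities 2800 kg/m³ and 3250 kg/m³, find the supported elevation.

Excess crust Δ = 44.77 km − 31.07 km = 13.7 km, split between elevation h and root r with h + r = Δ.
Airy balance ρ_c h = (ρ_m − ρ_c) r gives r = h ρ_c/(ρ_m − ρ_c), so h (1 + ρ_c/(ρ_m − ρ_c)) = Δ, i.e. h = Δ (ρ_m − ρ_c)/ρ_m.
h = 13.7 km × 450/3250 = 1.9 km.

1.9 km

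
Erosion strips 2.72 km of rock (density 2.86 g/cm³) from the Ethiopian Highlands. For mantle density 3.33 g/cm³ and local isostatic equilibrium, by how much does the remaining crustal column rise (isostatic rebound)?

Unloading: uplift u = e ρ_c/ρ_m = 2.72 km × 2.86/3.33 = 2.34 km.

2.34 km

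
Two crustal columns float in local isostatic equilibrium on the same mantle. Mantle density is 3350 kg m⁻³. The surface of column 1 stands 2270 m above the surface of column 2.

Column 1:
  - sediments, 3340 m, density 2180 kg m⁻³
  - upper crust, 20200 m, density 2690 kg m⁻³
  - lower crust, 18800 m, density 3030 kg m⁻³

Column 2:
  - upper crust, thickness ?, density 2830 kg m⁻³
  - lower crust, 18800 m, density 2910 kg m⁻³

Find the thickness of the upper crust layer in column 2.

14200 m

Take the compensation level at the base of the deeper column (depth z_c below the surface of column 1) and equate Σ ρ_i t_i down to z_c; mantle fills any gap and the z_c terms cancel.
Column 1: 3340×2180 + 20200×2690 + 18800×3030 + (z_c − 42340)×3350
Column 2: 2270×0 + x×2830 + 18800×2910 + (z_c − 2270 − 18800 − x)×3350
The z_c×3350 term appears on both sides and cancels. Collect the known terms of each column as K = Σ(ρt)_known − 3350 × (depth of known layers): K_1 = 118583200 − 3350×42340 = −23255800; K_2 = 54708000 − 3350×(2270 + 18800) = −15876500.
Balance: K_1 = K_2 − x×(3350 − 2830), so x = (K_2 − K_1)/(3350 − 2830) = 7379300/520 = 14200 m.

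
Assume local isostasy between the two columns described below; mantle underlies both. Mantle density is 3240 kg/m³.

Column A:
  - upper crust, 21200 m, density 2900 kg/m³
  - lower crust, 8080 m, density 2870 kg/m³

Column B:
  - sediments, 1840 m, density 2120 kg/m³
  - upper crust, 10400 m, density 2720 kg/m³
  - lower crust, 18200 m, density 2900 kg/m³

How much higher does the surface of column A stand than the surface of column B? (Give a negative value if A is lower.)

For any compensation level in the mantle, the mantle terms cancel and isostasy reduces to e = (Σt_A − Σt_B) − (Σ(ρt)_A − Σ(ρt)_B) / ρ_m.
Σt_A = 29280 m; Σt_B = 30440 m; Σ(ρt)_A = 84669600; Σ(ρt)_B = 84968800 (in m·kg/m³).
e = (29280 − 30440) − (84669600 − 84968800) / 3240 = −1070 m.

−1070 m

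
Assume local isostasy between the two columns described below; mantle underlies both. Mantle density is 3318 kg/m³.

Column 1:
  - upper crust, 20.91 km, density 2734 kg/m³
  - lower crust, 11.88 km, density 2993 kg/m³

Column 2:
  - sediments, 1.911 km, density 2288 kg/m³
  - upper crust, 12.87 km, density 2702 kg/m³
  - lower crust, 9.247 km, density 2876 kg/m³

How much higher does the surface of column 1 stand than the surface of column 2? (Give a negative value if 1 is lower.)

For any compensation level in the mantle, the mantle terms cancel and isostasy reduces to e = (Σt_1 − Σt_2) − (Σ(ρt)_1 − Σ(ρt)_2) / ρ_m.
Σt_1 = 32.79 km; Σt_2 = 24.028 km; Σ(ρt)_1 = 92724.78; Σ(ρt)_2 = 65741.48 (in km·kg/m³).
e = (32.79 − 24.028) − (92724.78 − 65741.48) / 3318 = 0.63 km.

0.63 km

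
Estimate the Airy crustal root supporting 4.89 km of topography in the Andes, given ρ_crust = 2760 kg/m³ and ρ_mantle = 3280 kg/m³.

26 km

Isostatic balance requires: the weight of the topography is balanced by the buoyancy of the root, ρ_c h = (ρ_m − ρ_c) r.
r = h · ρ_c / (ρ_m − ρ_c) = 4.89 km × 2760 / (3280 − 2760) = 26 km.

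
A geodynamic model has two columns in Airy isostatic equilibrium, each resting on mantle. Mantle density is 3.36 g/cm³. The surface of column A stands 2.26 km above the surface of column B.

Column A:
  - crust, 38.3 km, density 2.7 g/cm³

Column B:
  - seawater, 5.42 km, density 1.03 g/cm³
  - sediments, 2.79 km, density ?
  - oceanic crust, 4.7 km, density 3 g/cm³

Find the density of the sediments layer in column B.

Take the compensation level at the base of the deeper column (depth z_c below the surface of column A) and equate Σ ρ_i t_i down to z_c; mantle fills any gap and the z_c terms cancel.
Column A: 38.3×2.7 + (z_c − 38.3)×3.36
Column B: 2.26×0 + 5.42×1.03 + 2.79×ρ + 4.7×3 + (z_c − 2.26 − 12.91)×3.36
The z_c×3.36 term appears on both sides and cancels. Collect the known terms of each column as K = Σ(ρt)_known − 3.36 × (depth of known layers): K_A = 103.41 − 3.36×38.3 = −25.278; K_B = 19.6826 − 3.36×(2.26 + 12.91) = −31.2886.
Balance: K_A = K_B + 2.79×ρ, so ρ = (K_A − K_B)/2.79 = 6.0106/2.79 = 2.15 g/cm³.

2.15 g/cm³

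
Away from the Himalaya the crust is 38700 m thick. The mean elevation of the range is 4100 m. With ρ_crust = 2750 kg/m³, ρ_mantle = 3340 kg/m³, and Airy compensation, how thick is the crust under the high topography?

Root depth r = h ρ_c / (ρ_m − ρ_c) = 4100 m × 2750 / 590 = 19110 m.
Total thickness = T + h + r = 38700 m + 4100 m + 19110 m = 61900 m.

61900 m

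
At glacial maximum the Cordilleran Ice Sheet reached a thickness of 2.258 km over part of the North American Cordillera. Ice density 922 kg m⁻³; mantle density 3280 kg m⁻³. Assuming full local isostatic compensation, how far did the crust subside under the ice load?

0.635 km

By Archimedes' principle applied to the lithosphere: the ice load ρ_ice t is balanced by mantle displaced below, ρ_m s.
s = t ρ_ice / ρ_m = 2.258 km × 922/3280 = 0.635 km.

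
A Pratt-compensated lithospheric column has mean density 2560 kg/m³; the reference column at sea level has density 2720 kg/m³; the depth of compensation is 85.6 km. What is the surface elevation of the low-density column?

ρ_ref D = ρ (D + h) → h = D (ρ_ref − ρ)/ρ.
h = 85.6 km × (2720 − 2560)/2560 = 5.35 km.

5.35 km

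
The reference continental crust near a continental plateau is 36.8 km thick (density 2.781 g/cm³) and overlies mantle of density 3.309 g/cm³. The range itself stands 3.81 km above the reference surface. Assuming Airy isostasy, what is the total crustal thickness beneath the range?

Root depth r = h ρ_c / (ρ_m − ρ_c) = 3.81 km × 2.781 / 0.528 = 20.07 km.
Total thickness = T + h + r = 36.8 km + 3.81 km + 20.07 km = 60.7 km.

60.7 km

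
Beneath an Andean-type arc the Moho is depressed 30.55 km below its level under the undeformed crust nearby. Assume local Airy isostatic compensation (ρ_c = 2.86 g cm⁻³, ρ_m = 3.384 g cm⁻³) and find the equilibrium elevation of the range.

By Archimedes' principle applied to the lithosphere: ρ_c h = (ρ_m − ρ_c) r.
h = r (ρ_m − ρ_c) / ρ_c = 30.55 km × (3.384 − 2.86) / 2.86 = 5.6 km.

5.6 km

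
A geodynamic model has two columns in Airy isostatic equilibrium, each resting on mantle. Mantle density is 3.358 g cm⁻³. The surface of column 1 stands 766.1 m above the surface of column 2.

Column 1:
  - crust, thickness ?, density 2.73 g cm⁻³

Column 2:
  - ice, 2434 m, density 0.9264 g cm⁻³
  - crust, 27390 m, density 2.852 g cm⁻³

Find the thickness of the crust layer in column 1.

Take the compensation level at the base of the deeper column (depth z_c below the surface of column 1) and equate Σ ρ_i t_i down to z_c; mantle fills any gap and the z_c terms cancel.
Column 1: x×2.73 + (z_c − 0 − x)×3.358
Column 2: 766.1×0 + 2434×0.9264 + 27390×2.852 + (z_c − 766.1 − 29824)×3.358
The z_c×3.358 term appears on both sides and cancels. Collect the known terms of each column as K = Σ(ρt)_known − 3.358 × (depth of known layers): K_1 = 0 − 3.358×0 = 0; K_2 = 80371.1376 − 3.358×(766.1 + 29824) = −22350.4182.
Balance: K_1 − x×(3.358 − 2.73) = K_2, so x = (K_1 − K_2)/(3.358 − 2.73) = 22350.4/0.628 = 35600 m.

35600 m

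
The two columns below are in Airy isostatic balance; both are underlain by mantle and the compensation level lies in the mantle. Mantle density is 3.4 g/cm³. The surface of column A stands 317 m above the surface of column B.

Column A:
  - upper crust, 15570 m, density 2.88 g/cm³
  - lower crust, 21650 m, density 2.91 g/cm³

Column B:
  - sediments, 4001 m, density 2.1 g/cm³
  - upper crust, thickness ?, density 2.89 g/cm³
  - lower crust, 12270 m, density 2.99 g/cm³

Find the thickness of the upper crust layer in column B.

14500 m

Take the compensation level at the base of the deeper column (depth z_c below the surface of column A) and equate Σ ρ_i t_i down to z_c; mantle fills any gap and the z_c terms cancel.
Column A: 15570×2.88 + 21650×2.91 + (z_c − 37220)×3.4
Column B: 317×0 + 4001×2.1 + x×2.89 + 12270×2.99 + (z_c − 317 − 16271 − x)×3.4
The z_c×3.4 term appears on both sides and cancels. Collect the known terms of each column as K = Σ(ρt)_known − 3.4 × (depth of known layers): K_A = 107843.1 − 3.4×37220 = −18704.9; K_B = 45089.4 − 3.4×(317 + 16271) = −11309.8.
Balance: K_A = K_B − x×(3.4 − 2.89), so x = (K_B − K_A)/(3.4 − 2.89) = 7395.1/0.51 = 14500 m.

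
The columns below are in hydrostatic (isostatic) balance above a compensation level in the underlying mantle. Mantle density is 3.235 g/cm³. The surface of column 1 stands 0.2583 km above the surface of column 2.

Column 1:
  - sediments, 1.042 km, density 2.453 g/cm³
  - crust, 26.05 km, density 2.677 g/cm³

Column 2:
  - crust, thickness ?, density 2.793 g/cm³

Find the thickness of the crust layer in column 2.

Take the compensation level at the base of the deeper column (depth z_c below the surface of column 1) and equate Σ ρ_i t_i down to z_c; mantle fills any gap and the z_c terms cancel.
Column 1: 1.042×2.453 + 26.05×2.677 + (z_c − 27.092)×3.235
Column 2: 0.2583×0 + x×2.793 + (z_c − 0.2583 − 0 − x)×3.235
The z_c×3.235 term appears on both sides and cancels. Collect the known terms of each column as K = Σ(ρt)_known − 3.235 × (depth of known layers): K_1 = 72.291876 − 3.235×27.092 = −15.350744; K_2 = 0 − 3.235×(0.2583 + 0) = −0.8356005.
Balance: K_1 = K_2 − x×(3.235 − 2.793), so x = (K_2 − K_1)/(3.235 − 2.793) = 14.5151/0.442 = 32.8 km.

32.8 km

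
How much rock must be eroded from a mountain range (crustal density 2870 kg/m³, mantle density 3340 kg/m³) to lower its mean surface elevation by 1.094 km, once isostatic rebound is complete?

7.77 km

Net drop Δ = e − u = e − e ρ_c/ρ_m = e (ρ_m − ρ_c)/ρ_m.
e = Δ ρ_m/(ρ_m − ρ_c) = 1.094 km × 3340/470 = 7.77 km.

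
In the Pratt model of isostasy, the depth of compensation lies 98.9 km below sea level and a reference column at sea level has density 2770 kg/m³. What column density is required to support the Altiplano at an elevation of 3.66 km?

2670 kg/m³

Pratt balance: ρ_ref D = ρ (D + h).
ρ = ρ_ref D/(D + h) = 2770 × 98.9 km/(98.9 km + 3.66 km) = 2670 kg/m³.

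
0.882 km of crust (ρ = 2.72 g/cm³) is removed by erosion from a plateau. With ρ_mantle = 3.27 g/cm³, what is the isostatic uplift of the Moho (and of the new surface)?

0.734 km

Unloading: uplift u = e ρ_c/ρ_m = 0.882 km × 2.72/3.27 = 0.734 km.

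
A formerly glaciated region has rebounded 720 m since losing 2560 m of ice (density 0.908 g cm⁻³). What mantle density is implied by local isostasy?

ρ_m = ρ_ice t / u = 0.908 × 2560 m/720 m = 3.23 g cm⁻³.

3.23 g cm⁻³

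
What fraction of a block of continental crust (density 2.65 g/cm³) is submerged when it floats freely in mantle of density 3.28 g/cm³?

Submerged fraction = ρ_obj/ρ_fluid = 2.65/3.28 = 80.8%.

80.8%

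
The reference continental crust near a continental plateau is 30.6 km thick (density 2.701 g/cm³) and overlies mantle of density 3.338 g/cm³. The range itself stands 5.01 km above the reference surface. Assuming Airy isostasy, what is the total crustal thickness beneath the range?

Root depth r = h ρ_c / (ρ_m − ρ_c) = 5.01 km × 2.701 / 0.637 = 21.24 km.
Total thickness = T + h + r = 30.6 km + 5.01 km + 21.24 km = 56.9 km.

56.9 km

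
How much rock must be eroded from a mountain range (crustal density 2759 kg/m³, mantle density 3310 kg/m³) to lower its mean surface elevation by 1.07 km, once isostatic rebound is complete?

Net drop Δ = e − u = e − e ρ_c/ρ_m = e (ρ_m − ρ_c)/ρ_m.
e = Δ ρ_m/(ρ_m − ρ_c) = 1.07 km × 3310/551 = 6.43 km.

6.43 km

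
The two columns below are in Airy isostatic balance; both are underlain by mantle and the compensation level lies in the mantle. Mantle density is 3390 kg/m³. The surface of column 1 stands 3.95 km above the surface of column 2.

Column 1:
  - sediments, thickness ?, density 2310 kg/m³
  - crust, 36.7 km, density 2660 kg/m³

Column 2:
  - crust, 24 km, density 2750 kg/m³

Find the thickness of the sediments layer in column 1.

1.81 km

Take the compensation level at the base of the deeper column (depth z_c below the surface of column 1) and equate Σ ρ_i t_i down to z_c; mantle fills any gap and the z_c terms cancel.
Column 1: x×2310 + 36.7×2660 + (z_c − 36.7 − x)×3390
Column 2: 3.95×0 + 24×2750 + (z_c − 3.95 − 24)×3390
The z_c×3390 term appears on both sides and cancels. Collect the known terms of each column as K = Σ(ρt)_known − 3390 × (depth of known layers): K_1 = 97622 − 3390×36.7 = −26791; K_2 = 66000 − 3390×(3.95 + 24) = −28750.5.
Balance: K_1 − x×(3390 − 2310) = K_2, so x = (K_1 − K_2)/(3390 − 2310) = 1959.5/1080 = 1.81 km.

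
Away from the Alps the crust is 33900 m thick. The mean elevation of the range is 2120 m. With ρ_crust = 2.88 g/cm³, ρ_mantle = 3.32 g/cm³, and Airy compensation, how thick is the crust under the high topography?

49900 m

Root depth r = h ρ_c / (ρ_m − ρ_c) = 2120 m × 2.88 / 0.44 = 13880 m.
Total thickness = T + h + r = 33900 m + 2120 m + 13880 m = 49900 m.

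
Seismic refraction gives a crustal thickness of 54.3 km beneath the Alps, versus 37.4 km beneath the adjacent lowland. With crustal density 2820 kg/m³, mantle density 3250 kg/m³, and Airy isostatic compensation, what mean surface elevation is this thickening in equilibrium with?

2.24 km

Excess crust Δ = 54.3 km − 37.4 km = 16.9 km, split between elevation h and root r with h + r = Δ.
Airy balance ρ_c h = (ρ_m − ρ_c) r gives r = h ρ_c/(ρ_m − ρ_c), so h (1 + ρ_c/(ρ_m − ρ_c)) = Δ, i.e. h = Δ (ρ_m − ρ_c)/ρ_m.
h = 16.9 km × 430/3250 = 2.24 km.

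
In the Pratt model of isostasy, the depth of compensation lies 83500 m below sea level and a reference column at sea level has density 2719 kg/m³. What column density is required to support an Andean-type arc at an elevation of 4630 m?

Pratt balance: ρ_ref D = ρ (D + h).
ρ = ρ_ref D/(D + h) = 2719 × 83500 m/(83500 m + 4630 m) = 2580 kg/m³.

2580 kg/m³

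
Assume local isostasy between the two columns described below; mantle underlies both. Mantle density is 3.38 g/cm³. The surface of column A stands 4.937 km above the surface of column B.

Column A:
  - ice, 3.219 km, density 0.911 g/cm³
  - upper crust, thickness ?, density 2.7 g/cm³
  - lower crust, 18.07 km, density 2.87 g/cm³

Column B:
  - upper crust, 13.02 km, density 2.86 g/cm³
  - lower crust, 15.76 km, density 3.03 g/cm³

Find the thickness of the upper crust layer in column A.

Take the compensation level at the base of the deeper column (depth z_c below the surface of column A) and equate Σ ρ_i t_i down to z_c; mantle fills any gap and the z_c terms cancel.
Column A: 3.219×0.911 + x×2.7 + 18.07×2.87 + (z_c − 21.289 − x)×3.38
Column B: 4.937×0 + 13.02×2.86 + 15.76×3.03 + (z_c − 4.937 − 28.78)×3.38
The z_c×3.38 term appears on both sides and cancels. Collect the known terms of each column as K = Σ(ρt)_known − 3.38 × (depth of known layers): K_A = 54.793409 − 3.38×21.289 = −17.163411; K_B = 84.99 − 3.38×(4.937 + 28.78) = −28.97346.
Balance: K_A − x×(3.38 − 2.7) = K_B, so x = (K_A − K_B)/(3.38 − 2.7) = 11.81/0.68 = 17.4 km.

17.4 km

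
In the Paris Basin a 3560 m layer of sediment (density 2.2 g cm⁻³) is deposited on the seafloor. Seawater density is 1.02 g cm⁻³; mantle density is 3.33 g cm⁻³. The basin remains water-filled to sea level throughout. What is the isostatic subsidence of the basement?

1820 m

Submarine loading: the sediment displaces seawater, and the subsidence is in turn flooded, so s (ρ_m − ρ_w) = t (ρ_sed − ρ_w).
s = 3560 m × (2.2 − 1.02) / (3.33 − 1.02) = 1820 m.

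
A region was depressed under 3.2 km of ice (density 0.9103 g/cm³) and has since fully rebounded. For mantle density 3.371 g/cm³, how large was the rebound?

0.864 km

Removing the load lets mantle flow back in; uplift u satisfies ρ_ice t = ρ_m u.
u = t ρ_ice/ρ_m = 3.2 km × 0.9103/3.371 = 0.864 km.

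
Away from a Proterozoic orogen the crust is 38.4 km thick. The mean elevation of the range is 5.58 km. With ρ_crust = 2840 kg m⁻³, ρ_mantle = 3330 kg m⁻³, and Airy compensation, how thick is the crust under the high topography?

76.3 km

Root depth r = h ρ_c / (ρ_m − ρ_c) = 5.58 km × 2840 / 490 = 32.34 km.
Total thickness = T + h + r = 38.4 km + 5.58 km + 32.34 km = 76.3 km.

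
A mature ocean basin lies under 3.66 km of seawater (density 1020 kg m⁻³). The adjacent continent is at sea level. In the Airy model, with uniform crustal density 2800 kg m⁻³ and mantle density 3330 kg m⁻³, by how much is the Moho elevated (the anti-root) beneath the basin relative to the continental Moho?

Balancing pressure at the compensation depth: replacing crust with seawater at the top is compensated by replacing crust with mantle at the base: d (ρ_c − ρ_w) = a (ρ_m − ρ_c).
a = d (ρ_c − ρ_w)/(ρ_m − ρ_c) = 3.66 km × 1780/530 = 12.3 km.

12.3 km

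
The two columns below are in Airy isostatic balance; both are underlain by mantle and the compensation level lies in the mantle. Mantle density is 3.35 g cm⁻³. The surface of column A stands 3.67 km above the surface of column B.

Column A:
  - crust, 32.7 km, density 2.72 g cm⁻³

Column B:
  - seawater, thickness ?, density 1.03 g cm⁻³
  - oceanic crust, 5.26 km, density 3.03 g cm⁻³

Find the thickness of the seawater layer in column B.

2.85 km

Take the compensation level at the base of the deeper column (depth z_c below the surface of column A) and equate Σ ρ_i t_i down to z_c; mantle fills any gap and the z_c terms cancel.
Column A: 32.7×2.72 + (z_c − 32.7)×3.35
Column B: 3.67×0 + x×1.03 + 5.26×3.03 + (z_c − 3.67 − 5.26 − x)×3.35
The z_c×3.35 term appears on both sides and cancels. Collect the known terms of each column as K = Σ(ρt)_known − 3.35 × (depth of known layers): K_A = 88.944 − 3.35×32.7 = −20.601; K_B = 15.9378 − 3.35×(3.67 + 5.26) = −13.9777.
Balance: K_A = K_B − x×(3.35 − 1.03), so x = (K_B − K_A)/(3.35 − 1.03) = 6.6233/2.32 = 2.85 km.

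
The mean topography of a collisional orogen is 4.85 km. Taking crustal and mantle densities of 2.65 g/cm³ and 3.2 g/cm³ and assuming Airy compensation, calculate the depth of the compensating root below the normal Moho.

Equating mass per unit area of the two columns: the weight of the topography is balanced by the buoyancy of the root, ρ_c h = (ρ_m − ρ_c) r.
r = h · ρ_c / (ρ_m − ρ_c) = 4.85 km × 2.65 / (3.2 − 2.65) = 23.4 km.

23.4 km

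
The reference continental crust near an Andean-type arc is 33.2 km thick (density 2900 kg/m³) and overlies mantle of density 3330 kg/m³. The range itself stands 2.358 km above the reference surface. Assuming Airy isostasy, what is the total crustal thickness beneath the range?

Root depth r = h ρ_c / (ρ_m − ρ_c) = 2.358 km × 2900 / 430 = 15.9 km.
Total thickness = T + h + r = 33.2 km + 2.358 km + 15.9 km = 51.5 km.

51.5 km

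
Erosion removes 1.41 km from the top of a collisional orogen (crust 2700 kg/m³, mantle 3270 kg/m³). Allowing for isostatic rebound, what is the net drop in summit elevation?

Rebound u = e ρ_c/ρ_m = 1.41 km × 2700/3270 = 1.164 km.
Net surface drop = e − u = 1.41 km − 1.164 km = e (ρ_m − ρ_c)/ρ_m = 0.246 km.

0.246 km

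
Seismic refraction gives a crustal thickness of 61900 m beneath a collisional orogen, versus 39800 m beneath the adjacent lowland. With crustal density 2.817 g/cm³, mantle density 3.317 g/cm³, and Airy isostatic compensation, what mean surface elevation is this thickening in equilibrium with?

Excess crust Δ = 61900 m − 39800 m = 22100 m, split between elevation h and root r with h + r = Δ.
Airy balance ρ_c h = (ρ_m − ρ_c) r gives r = h ρ_c/(ρ_m − ρ_c), so h (1 + ρ_c/(ρ_m − ρ_c)) = Δ, i.e. h = Δ (ρ_m − ρ_c)/ρ_m.
h = 22100 m × 0.5/3.317 = 3330 m.

3330 m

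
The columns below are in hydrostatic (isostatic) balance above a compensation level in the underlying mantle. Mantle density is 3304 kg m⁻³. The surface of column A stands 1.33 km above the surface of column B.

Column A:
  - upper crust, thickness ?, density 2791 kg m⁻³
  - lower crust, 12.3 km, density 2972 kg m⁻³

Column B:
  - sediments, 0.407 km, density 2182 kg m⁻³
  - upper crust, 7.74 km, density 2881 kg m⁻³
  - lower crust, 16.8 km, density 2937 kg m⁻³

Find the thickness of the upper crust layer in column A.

Take the compensation level at the base of the deeper column (depth z_c below the surface of column A) and equate Σ ρ_i t_i down to z_c; mantle fills any gap and the z_c terms cancel.
Column A: x×2791 + 12.3×2972 + (z_c − 12.3 − x)×3304
Column B: 1.33×0 + 0.407×2182 + 7.74×2881 + 16.8×2937 + (z_c − 1.33 − 24.947)×3304
The z_c×3304 term appears on both sides and cancels. Collect the known terms of each column as K = Σ(ρt)_known − 3304 × (depth of known layers): K_A = 36555.6 − 3304×12.3 = −4083.6; K_B = 72528.614 − 3304×(1.33 + 24.947) = −14290.594.
Balance: K_A − x×(3304 − 2791) = K_B, so x = (K_A − K_B)/(3304 − 2791) = 10207/513 = 19.9 km.

19.9 km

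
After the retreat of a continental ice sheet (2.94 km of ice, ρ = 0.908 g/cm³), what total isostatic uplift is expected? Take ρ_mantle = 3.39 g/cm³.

0.787 km

Removing the load lets mantle flow back in; uplift u satisfies ρ_ice t = ρ_m u.
u = t ρ_ice/ρ_m = 2.94 km × 0.908/3.39 = 0.787 km.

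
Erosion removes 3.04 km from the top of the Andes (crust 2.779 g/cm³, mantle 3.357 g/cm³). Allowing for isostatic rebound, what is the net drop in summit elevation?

Rebound u = e ρ_c/ρ_m = 3.04 km × 2.779/3.357 = 2.517 km.
Net surface drop = e − u = 3.04 km − 2.517 km = e (ρ_m − ρ_c)/ρ_m = 0.523 km.

0.523 km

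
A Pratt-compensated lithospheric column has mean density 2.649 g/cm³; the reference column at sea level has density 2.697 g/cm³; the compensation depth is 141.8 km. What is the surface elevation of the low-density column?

ρ_ref D = ρ (D + h) → h = D (ρ_ref − ρ)/ρ.
h = 141.8 km × (2.697 − 2.649)/2.649 = 2.57 km.

2.57 km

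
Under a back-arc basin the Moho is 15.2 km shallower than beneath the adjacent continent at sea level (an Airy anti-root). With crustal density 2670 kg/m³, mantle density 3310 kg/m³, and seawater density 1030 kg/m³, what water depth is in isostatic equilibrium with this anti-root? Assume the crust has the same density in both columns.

5.93 km

Replacing a thickness d of crust by seawater at the top must be balanced by replacing crust with mantle at the base: d (ρ_c − ρ_w) = a (ρ_m − ρ_c).
d = a (ρ_m − ρ_c)/(ρ_c − ρ_w) = 15.2 km × 640/1640 = 5.93 km.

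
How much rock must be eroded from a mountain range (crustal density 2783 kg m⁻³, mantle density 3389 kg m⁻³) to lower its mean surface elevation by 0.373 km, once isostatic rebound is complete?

Net drop Δ = e − u = e − e ρ_c/ρ_m = e (ρ_m − ρ_c)/ρ_m.
e = Δ ρ_m/(ρ_m − ρ_c) = 0.373 km × 3389/606 = 2.09 km.

2.09 km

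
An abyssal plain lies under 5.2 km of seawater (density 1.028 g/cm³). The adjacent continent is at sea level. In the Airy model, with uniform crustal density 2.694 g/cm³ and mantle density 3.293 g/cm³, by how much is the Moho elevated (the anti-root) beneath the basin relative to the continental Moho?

14.5 km

Isostatic balance requires: replacing crust with seawater at the top is compensated by replacing crust with mantle at the base: d (ρ_c − ρ_w) = a (ρ_m − ρ_c).
a = d (ρ_c − ρ_w)/(ρ_m − ρ_c) = 5.2 km × 1.666/0.599 = 14.5 km.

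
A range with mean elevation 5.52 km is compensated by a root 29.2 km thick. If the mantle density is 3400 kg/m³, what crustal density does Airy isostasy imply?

2860 kg/m³

ρ_c h = (ρ_m − ρ_c) r → ρ_c (h + r) = ρ_m r → ρ_c = ρ_m r / (h + r).
ρ_c = 3400 × 29.2 km / (5.52 km + 29.2 km) = 2860 kg/m³.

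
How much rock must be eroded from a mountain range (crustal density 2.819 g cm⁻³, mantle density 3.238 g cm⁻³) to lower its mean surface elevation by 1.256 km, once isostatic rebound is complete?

9.71 km

Net drop Δ = e − u = e − e ρ_c/ρ_m = e (ρ_m − ρ_c)/ρ_m.
e = Δ ρ_m/(ρ_m − ρ_c) = 1.256 km × 3.238/0.419 = 9.71 km.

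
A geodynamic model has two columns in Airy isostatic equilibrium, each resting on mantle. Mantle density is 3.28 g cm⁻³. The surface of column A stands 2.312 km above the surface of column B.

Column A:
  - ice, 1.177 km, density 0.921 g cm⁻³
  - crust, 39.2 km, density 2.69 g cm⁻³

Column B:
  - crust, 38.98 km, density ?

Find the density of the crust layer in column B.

2.81 g cm⁻³

Take the compensation level at the base of the deeper column (depth z_c below the surface of column A) and equate Σ ρ_i t_i down to z_c; mantle fills any gap and the z_c terms cancel.
Column A: 1.177×0.921 + 39.2×2.69 + (z_c − 40.377)×3.28
Column B: 2.312×0 + 38.98×ρ + (z_c − 2.312 − 38.98)×3.28
The z_c×3.28 term appears on both sides and cancels. Collect the known terms of each column as K = Σ(ρt)_known − 3.28 × (depth of known layers): K_A = 106.532017 − 3.28×40.377 = −25.904543; K_B = 0 − 3.28×(2.312 + 38.98) = −135.43776.
Balance: K_A = K_B + 38.98×ρ, so ρ = (K_A − K_B)/38.98 = 109.533/38.98 = 2.81 g cm⁻³.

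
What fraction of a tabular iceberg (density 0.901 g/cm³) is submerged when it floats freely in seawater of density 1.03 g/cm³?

87.5%

Submerged fraction = ρ_obj/ρ_fluid = 0.901/1.03 = 87.5%.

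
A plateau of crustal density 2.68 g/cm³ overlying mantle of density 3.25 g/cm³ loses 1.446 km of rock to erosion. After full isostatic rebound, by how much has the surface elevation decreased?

Rebound u = e ρ_c/ρ_m = 1.446 km × 2.68/3.25 = 1.192 km.
Net surface drop = e − u = 1.446 km − 1.192 km = e (ρ_m − ρ_c)/ρ_m = 0.254 km.

0.254 km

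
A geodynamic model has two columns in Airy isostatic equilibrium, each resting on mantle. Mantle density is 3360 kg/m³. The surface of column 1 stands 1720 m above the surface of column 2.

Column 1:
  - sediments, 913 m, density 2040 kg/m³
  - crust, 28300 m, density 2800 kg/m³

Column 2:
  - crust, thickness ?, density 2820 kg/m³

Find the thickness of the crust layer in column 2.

Take the compensation level at the base of the deeper column (depth z_c below the surface of column 1) and equate Σ ρ_i t_i down to z_c; mantle fills any gap and the z_c terms cancel.
Column 1: 913×2040 + 28300×2800 + (z_c − 29213)×3360
Column 2: 1720×0 + x×2820 + (z_c − 1720 − 0 − x)×3360
The z_c×3360 term appears on both sides and cancels. Collect the known terms of each column as K = Σ(ρt)_known − 3360 × (depth of known layers): K_1 = 81102520 − 3360×29213 = −17053160; K_2 = 0 − 3360×(1720 + 0) = −5779200.
Balance: K_1 = K_2 − x×(3360 − 2820), so x = (K_2 − K_1)/(3360 − 2820) = 11274000/540 = 20900 m.

20900 m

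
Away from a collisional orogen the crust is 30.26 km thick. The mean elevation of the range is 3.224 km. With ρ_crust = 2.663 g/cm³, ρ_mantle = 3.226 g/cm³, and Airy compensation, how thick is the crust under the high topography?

48.7 km

Root depth r = h ρ_c / (ρ_m − ρ_c) = 3.224 km × 2.663 / 0.563 = 15.25 km.
Total thickness = T + h + r = 30.26 km + 3.224 km + 15.25 km = 48.7 km.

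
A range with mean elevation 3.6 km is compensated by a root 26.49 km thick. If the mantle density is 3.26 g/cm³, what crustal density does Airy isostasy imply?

ρ_c h = (ρ_m − ρ_c) r → ρ_c (h + r) = ρ_m r → ρ_c = ρ_m r / (h + r).
ρ_c = 3.26 × 26.49 km / (3.6 km + 26.49 km) = 2.87 g/cm³.

2.87 g/cm³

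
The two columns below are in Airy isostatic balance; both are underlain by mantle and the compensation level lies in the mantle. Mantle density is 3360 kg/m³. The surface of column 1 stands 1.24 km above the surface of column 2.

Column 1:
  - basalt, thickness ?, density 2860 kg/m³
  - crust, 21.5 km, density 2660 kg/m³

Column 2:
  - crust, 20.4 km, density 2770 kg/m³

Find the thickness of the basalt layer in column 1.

Take the compensation level at the base of the deeper column (depth z_c below the surface of column 1) and equate Σ ρ_i t_i down to z_c; mantle fills any gap and the z_c terms cancel.
Column 1: x×2860 + 21.5×2660 + (z_c − 21.5 − x)×3360
Column 2: 1.24×0 + 20.4×2770 + (z_c − 1.24 − 20.4)×3360
The z_c×3360 term appears on both sides and cancels. Collect the known terms of each column as K = Σ(ρt)_known − 3360 × (depth of known layers): K_1 = 57190 − 3360×21.5 = −15050; K_2 = 56508 − 3360×(1.24 + 20.4) = −16202.4.
Balance: K_1 − x×(3360 − 2860) = K_2, so x = (K_1 − K_2)/(3360 − 2860) = 1152.4/500 = 2.3 km.

2.3 km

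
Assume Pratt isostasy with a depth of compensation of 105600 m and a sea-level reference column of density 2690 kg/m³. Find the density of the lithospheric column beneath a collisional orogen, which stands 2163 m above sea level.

Pratt balance: ρ_ref D = ρ (D + h).
ρ = ρ_ref D/(D + h) = 2690 × 105600 m/(105600 m + 2163 m) = 2640 kg/m³.

2640 kg/m³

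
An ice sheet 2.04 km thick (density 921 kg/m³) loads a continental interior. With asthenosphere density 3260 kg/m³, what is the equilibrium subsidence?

0.576 km

For local isostatic compensation: the ice load ρ_ice t is balanced by mantle displaced below, ρ_m s.
s = t ρ_ice / ρ_m = 2.04 km × 921/3260 = 0.576 km.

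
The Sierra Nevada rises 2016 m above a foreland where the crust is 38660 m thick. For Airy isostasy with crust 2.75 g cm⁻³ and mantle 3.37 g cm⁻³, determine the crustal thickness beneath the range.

49600 m

Root depth r = h ρ_c / (ρ_m − ρ_c) = 2016 m × 2.75 / 0.62 = 8942 m.
Total thickness = T + h + r = 38660 m + 2016 m + 8942 m = 49600 m.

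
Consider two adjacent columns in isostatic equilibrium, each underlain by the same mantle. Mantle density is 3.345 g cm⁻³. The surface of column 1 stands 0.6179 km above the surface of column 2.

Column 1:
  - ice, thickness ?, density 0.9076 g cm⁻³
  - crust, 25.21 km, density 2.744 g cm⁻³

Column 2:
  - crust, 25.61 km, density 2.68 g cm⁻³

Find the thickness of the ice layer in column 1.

Take the compensation level at the base of the deeper column (depth z_c below the surface of column 1) and equate Σ ρ_i t_i down to z_c; mantle fills any gap and the z_c terms cancel.
Column 1: x×0.9076 + 25.21×2.744 + (z_c − 25.21 − x)×3.345
Column 2: 0.6179×0 + 25.61×2.68 + (z_c − 0.6179 − 25.61)×3.345
The z_c×3.345 term appears on both sides and cancels. Collect the known terms of each column as K = Σ(ρt)_known − 3.345 × (depth of known layers): K_1 = 69.17624 − 3.345×25.21 = −15.15121; K_2 = 68.6348 − 3.345×(0.6179 + 25.61) = −19.0975255.
Balance: K_1 − x×(3.345 − 0.9076) = K_2, so x = (K_1 − K_2)/(3.345 − 0.9076) = 3.94632/2.4374 = 1.62 km.

1.62 km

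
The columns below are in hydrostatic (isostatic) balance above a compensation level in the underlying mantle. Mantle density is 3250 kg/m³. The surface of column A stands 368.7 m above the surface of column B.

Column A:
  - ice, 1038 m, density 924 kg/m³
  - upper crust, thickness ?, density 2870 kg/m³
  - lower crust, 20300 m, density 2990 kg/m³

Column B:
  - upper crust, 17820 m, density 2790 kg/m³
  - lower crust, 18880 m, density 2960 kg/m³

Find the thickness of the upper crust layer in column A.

Take the compensation level at the base of the deeper column (depth z_c below the surface of column A) and equate Σ ρ_i t_i down to z_c; mantle fills any gap and the z_c terms cancel.
Column A: 1038×924 + x×2870 + 20300×2990 + (z_c − 21338 − x)×3250
Column B: 368.7×0 + 17820×2790 + 18880×2960 + (z_c − 368.7 − 36700)×3250
The z_c×3250 term appears on both sides and cancels. Collect the known terms of each column as K = Σ(ρt)_known − 3250 × (depth of known layers): K_A = 61656112 − 3250×21338 = −7692388; K_B = 105602600 − 3250×(368.7 + 36700) = −14870675.
Balance: K_A − x×(3250 − 2870) = K_B, so x = (K_A − K_B)/(3250 − 2870) = 7178290/380 = 18900 m.

18900 m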